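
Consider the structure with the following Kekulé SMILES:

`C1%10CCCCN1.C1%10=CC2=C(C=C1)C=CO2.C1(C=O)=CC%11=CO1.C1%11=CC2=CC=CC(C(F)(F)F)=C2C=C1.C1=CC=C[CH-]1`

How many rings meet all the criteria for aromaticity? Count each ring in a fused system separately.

6

The SMILES encodes a six-membered saturated ring of five carbons and one N–H nitrogen; a six-membered carbon ring with three alternating C=C double bonds, fused to a five-membered ring containing one oxygen and two C=C double bonds; a five-membered ring of four carbons and one oxygen, with two C=C double bonds; two fused six-membered carbon rings, each with three alternating C=C double bonds; a five-membered all-carbon ring bearing a negative charge on one carbon, with two C=C double bonds.
The 6-membered ring with one N–H has only sp³ atoms, so it is not fully conjugated — not aromatic (piperidine).
The fused 6/5-membered bicyclic (with one oxygen) is a single π system with 9 sp² atoms and 10 π electrons from ring double bonds plus a heteroatom lone pair. 10 = 4(2)+2, so the system is aromatic and both rings count as aromatic (benzofuran).
The 5-membered ring with one oxygen has a continuous p-orbital overlap around the ring; 2 ring double bonds (4 π electrons) plus a heteroatom lone pair (2) give 6 π electrons. That satisfies 4n+2 with n=1, so it is aromatic (furan).
The fused 6/6-membered bicyclic is a single π system with 10 sp² atoms and 10 π electrons from ring double bonds. 10 = 4(2)+2, so the system is aromatic and both rings count as aromatic (naphthalene).
The 5-membered ring has a continuous p-orbital overlap around the ring; 2 ring double bonds (4 π electrons) plus the carbanion lone pair (2) give 6 π electrons. That satisfies 4n+2 with n=1, so it is aromatic (cyclopentadienyl anion).
6 of the 7 rings are aromatic. Total: 6.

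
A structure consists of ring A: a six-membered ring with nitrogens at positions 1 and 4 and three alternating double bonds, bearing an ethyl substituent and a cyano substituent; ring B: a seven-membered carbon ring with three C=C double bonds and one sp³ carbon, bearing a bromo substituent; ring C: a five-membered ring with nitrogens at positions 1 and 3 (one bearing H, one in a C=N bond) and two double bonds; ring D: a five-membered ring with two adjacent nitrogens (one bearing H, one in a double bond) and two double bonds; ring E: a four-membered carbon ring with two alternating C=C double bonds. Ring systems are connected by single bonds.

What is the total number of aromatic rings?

3

Ring A is fully conjugated (every ring atom contributes a p orbital); 3 ring double bonds give 6 π electrons. Since 6 = 4n+2 (n=1), ring A is aromatic (pyrazine).
Ring B has one sp³ carbon, so it is not fully conjugated — not aromatic (cycloheptatriene).
Ring C is fully conjugated (every ring atom contributes a p orbital); 2 ring double bonds (4 π electrons) plus a heteroatom lone pair (2) give 6 π electrons. 6 = 4(1)+2, so ring C is aromatic (imidazole).
Ring D is planar and fully conjugated; 2 ring double bonds (4 π electrons) plus a heteroatom lone pair (2) give 6 π electrons. 6 = 4(1)+2, so ring D is aromatic (pyrazole).
Ring E has only sp² ring atoms; a planar conformation would have a fully conjugated π system of 4 electrons. But 4 = 4(1), which is 4n not 4n+2, so ring E is not aromatic (cyclobutadiene) — cyclobutadiene is antiaromatic and distorts to a rectangle.
Aromatic: A, C, D. Total: 3.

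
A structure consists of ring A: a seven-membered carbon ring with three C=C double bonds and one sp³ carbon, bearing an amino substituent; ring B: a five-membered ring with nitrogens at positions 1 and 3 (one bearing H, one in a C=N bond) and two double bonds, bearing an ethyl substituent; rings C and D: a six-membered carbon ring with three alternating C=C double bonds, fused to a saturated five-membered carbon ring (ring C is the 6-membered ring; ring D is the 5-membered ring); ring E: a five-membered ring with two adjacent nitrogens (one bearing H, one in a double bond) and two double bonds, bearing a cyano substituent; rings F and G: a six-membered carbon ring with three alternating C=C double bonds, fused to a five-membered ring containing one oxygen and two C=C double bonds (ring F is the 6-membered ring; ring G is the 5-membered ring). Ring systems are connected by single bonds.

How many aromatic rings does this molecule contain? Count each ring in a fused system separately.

5

Ring A has one sp³ carbon, so it is not fully conjugated — not aromatic (cycloheptatriene).
Ring B has a continuous p-orbital overlap around the ring; 2 ring double bonds (4 π electrons) plus a heteroatom lone pair (2) give 6 π electrons. Since 6 = 4n+2 (n=1), ring B is aromatic (imidazole).
Ring C has a continuous p-orbital overlap around the ring; 3 ring double bonds give 6 π electrons. 6 = 4(1)+2, so ring C is aromatic (benzene ring).
Ring D has three sp³ carbons, so it is not fully conjugated — not aromatic (cyclopentane ring).
Ring E is planar and fully conjugated; 2 ring double bonds (4 π electrons) plus a heteroatom lone pair (2) give 6 π electrons. That satisfies 4n+2 with n=1, so ring E is aromatic (pyrazole).
Rings F and G form a fused bicyclic system (with one oxygen) with 9 sp² atoms and 10 π electrons from ring double bonds plus a heteroatom lone pair. 10 = 4(2)+2, so the system is aromatic and both rings count as aromatic (benzofuran).
Aromatic: B, C, E, F, G. Total: 5.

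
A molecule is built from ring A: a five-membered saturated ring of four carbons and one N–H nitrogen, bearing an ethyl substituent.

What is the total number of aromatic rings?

0

Ring A has only sp³ atoms, so it is not fully conjugated — not aromatic (pyrrolidine).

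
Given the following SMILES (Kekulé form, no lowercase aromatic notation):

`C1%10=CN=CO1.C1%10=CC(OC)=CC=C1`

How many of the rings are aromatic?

The SMILES encodes a five-membered ring with an oxygen at position 1 and a nitrogen at position 3 (in a C=N bond), with two double bonds; a six-membered carbon ring with three alternating C=C double bonds.
The 5-membered ring with one oxygen and one =N– is planar and fully conjugated; 2 ring double bonds (4 π electrons) plus a heteroatom lone pair (2) give 6 π electrons. Since 6 = 4n+2 (n=1), it is aromatic (oxazole).
The 6-membered ring has a continuous p-orbital overlap around the ring; 3 ring double bonds give 6 π electrons. That satisfies 4n+2 with n=1, so it is aromatic (benzene).
2 of the 2 rings are aromatic. Total: 2.

2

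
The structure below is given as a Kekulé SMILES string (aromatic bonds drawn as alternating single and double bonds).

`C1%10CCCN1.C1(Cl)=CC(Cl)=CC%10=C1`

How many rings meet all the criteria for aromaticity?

1

The SMILES encodes a five-membered saturated ring of four carbons and one N–H nitrogen; a six-membered carbon ring with three alternating C=C double bonds.
The 5-membered ring with one N–H has only sp³ atoms, so it is not fully conjugated — not aromatic (pyrrolidine).
The 6-membered ring has a continuous p-orbital overlap around the ring; 3 ring double bonds give 6 π electrons. 6 = 4(1)+2, so it is aromatic (benzene).
1 of the 2 rings is aromatic. Total: 1.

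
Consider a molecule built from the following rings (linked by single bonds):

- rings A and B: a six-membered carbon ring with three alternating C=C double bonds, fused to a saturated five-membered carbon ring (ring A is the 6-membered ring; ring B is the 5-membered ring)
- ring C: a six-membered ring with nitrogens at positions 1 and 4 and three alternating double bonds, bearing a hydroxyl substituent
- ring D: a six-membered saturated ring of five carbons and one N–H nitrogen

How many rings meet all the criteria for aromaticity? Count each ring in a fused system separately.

2

Ring A is planar and fully conjugated; 3 ring double bonds give 6 π electrons. Since 6 = 4n+2 (n=1), ring A is aromatic (benzene ring).
Ring B has three sp³ carbons, so it is not fully conjugated — not aromatic (cyclopentane ring).
Ring C has a continuous p-orbital overlap around the ring; 3 ring double bonds give 6 π electrons. Since 6 = 4n+2 (n=1), ring C is aromatic (pyrazine).
Ring D has only sp³ atoms, so it is not fully conjugated — not aromatic (piperidine).
Aromatic: A, C. Total: 2.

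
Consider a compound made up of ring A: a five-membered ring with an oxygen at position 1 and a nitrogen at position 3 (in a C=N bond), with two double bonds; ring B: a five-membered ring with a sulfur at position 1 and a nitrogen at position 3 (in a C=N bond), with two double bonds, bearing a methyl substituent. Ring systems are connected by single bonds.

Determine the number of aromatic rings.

Ring A is planar and fully conjugated; 2 ring double bonds (4 π electrons) plus a heteroatom lone pair (2) give 6 π electrons. Since 6 = 4n+2 (n=1), ring A is aromatic (oxazole).
Ring B has a continuous p-orbital overlap around the ring; 2 ring double bonds (4 π electrons) plus a heteroatom lone pair (2) give 6 π electrons. Since 6 = 4n+2 (n=1), ring B is aromatic (thiazole).
Aromatic: A, B. Total: 2.

2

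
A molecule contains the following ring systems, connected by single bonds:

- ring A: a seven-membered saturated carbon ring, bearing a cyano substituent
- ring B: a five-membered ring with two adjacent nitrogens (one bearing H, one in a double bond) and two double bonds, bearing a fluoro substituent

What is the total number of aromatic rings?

Ring A has only sp³ atoms, so it is not fully conjugated — not aromatic (cycloheptane).
Ring B is fully conjugated (every ring atom contributes a p orbital); 2 ring double bonds (4 π electrons) plus a heteroatom lone pair (2) give 6 π electrons. That satisfies 4n+2 with n=1, so ring B is aromatic (pyrazole).
Aromatic: B. Total: 1.

1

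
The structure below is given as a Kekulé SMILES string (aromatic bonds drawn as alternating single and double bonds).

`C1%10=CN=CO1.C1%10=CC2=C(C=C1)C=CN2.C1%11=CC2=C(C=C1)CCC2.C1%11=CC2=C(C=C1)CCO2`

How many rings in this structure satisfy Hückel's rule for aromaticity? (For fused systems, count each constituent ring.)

The SMILES encodes a five-membered ring with an oxygen at position 1 and a nitrogen at position 3 (in a C=N bond), with two double bonds; a six-membered carbon ring with three alternating C=C double bonds, fused to a five-membered ring containing one N–H nitrogen and two C=C double bonds; a six-membered carbon ring with three alternating C=C double bonds, fused to a saturated five-membered carbon ring; a six-membered carbon ring with three alternating C=C double bonds, fused to a five-membered ring containing one oxygen and two sp³ carbons.
The 5-membered ring with one oxygen and one =N– is fully conjugated (every ring atom contributes a p orbital); 2 ring double bonds (4 π electrons) plus a heteroatom lone pair (2) give 6 π electrons. 6 = 4(1)+2, so it is aromatic (oxazole).
The fused 6/5-membered bicyclic (with one N–H) is a single π system with 9 sp² atoms and 10 π electrons from ring double bonds plus a heteroatom lone pair. 10 = 4(2)+2, so the system is aromatic and both rings count as aromatic (indole).
The 6-membered ring is fully conjugated (every ring atom contributes a p orbital); 3 ring double bonds give 6 π electrons. Since 6 = 4n+2 (n=1), it is aromatic (benzene ring).
The 5-membered ring has three sp³ carbons, so it is not fully conjugated — not aromatic (cyclopentane ring).
The second 6-membered ring is fully conjugated (every ring atom contributes a p orbital); 3 ring double bonds give 6 π electrons. Since 6 = 4n+2 (n=1), it is aromatic (benzene ring).
The 5-membered ring with one oxygen has two sp³ carbons, so it is not fully conjugated — not aromatic (oxolane ring).
5 of the 7 rings are aromatic. Total: 5.

5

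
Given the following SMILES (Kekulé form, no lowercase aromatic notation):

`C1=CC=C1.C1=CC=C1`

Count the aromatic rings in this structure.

The SMILES encodes a four-membered carbon ring with two alternating C=C double bonds; a four-membered carbon ring with two alternating C=C double bonds.
The 4-membered ring has only sp² ring atoms; a planar conformation would have a fully conjugated π system of 4 electrons. But 4 = 4(1), which is 4n not 4n+2, so it is not aromatic (cyclobutadiene) — cyclobutadiene is antiaromatic and distorts to a rectangle.
The second 4-membered ring has only sp² ring atoms; a planar conformation would have a fully conjugated π system of 4 electrons. But 4 = 4(1), which is 4n not 4n+2, so it is not aromatic (cyclobutadiene) — cyclobutadiene is antiaromatic and distorts to a rectangle.
None of the rings are aromatic. Total: 0.

0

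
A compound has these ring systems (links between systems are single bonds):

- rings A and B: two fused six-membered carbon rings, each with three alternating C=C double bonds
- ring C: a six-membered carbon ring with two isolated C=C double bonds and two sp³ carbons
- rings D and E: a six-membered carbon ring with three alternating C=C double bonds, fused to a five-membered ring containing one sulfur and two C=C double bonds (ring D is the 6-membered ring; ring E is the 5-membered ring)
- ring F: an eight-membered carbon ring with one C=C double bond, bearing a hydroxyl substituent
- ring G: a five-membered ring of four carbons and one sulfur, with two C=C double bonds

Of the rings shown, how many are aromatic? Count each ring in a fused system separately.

5

Rings A and B form a fused bicyclic system with 10 sp² atoms and 10 π electrons from ring double bonds. 10 = 4(2)+2, so the system is aromatic and both rings count as aromatic (naphthalene).
Ring C has two sp³ carbons, so it is not fully conjugated — not aromatic (1,4-cyclohexadiene).
Rings D and E form a fused bicyclic system (with one sulfur) with 9 sp² atoms and 10 π electrons from ring double bonds plus a heteroatom lone pair. 10 = 4(2)+2, so the system is aromatic and both rings count as aromatic (benzothiophene).
Ring F has six sp³ carbons, so it is not fully conjugated — not aromatic (cyclooctene).
Ring G is planar and fully conjugated; 2 ring double bonds (4 π electrons) plus a heteroatom lone pair (2) give 6 π electrons. That satisfies 4n+2 with n=1, so ring G is aromatic (thiophene).
Aromatic: A, B, D, E, G. Total: 5.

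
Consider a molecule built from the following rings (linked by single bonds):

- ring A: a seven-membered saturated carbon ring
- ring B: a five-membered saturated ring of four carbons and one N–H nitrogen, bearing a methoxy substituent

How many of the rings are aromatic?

Ring A has only sp³ atoms, so it is not fully conjugated — not aromatic (cycloheptane).
Ring B has only sp³ atoms, so it is not fully conjugated — not aromatic (pyrrolidine).
No ring is aromatic. Total: 0.

0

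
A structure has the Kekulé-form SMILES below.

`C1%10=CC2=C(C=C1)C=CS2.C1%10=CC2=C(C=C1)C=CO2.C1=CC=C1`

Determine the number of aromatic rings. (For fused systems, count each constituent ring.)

The SMILES encodes a six-membered carbon ring with three alternating C=C double bonds, fused to a five-membered ring containing one sulfur and two C=C double bonds; a six-membered carbon ring with three alternating C=C double bonds, fused to a five-membered ring containing one oxygen and two C=C double bonds; a four-membered carbon ring with two alternating C=C double bonds.
The fused 6/5-membered bicyclic (with one sulfur) is a single π system with 9 sp² atoms and 10 π electrons from ring double bonds plus a heteroatom lone pair. 10 = 4(2)+2, so the system is aromatic and both rings count as aromatic (benzothiophene).
The fused 6/5-membered bicyclic (with one oxygen) is a single π system with 9 sp² atoms and 10 π electrons from ring double bonds plus a heteroatom lone pair. 10 = 4(2)+2, so the system is aromatic and both rings count as aromatic (benzofuran).
The 4-membered ring has only sp² ring atoms; a planar conformation would have a fully conjugated π system of 4 electrons. But 4 = 4(1), which is 4n not 4n+2, so it is not aromatic (cyclobutadiene) — cyclobutadiene is antiaromatic and distorts to a rectangle.
4 of the 5 rings are aromatic. Total: 4.

4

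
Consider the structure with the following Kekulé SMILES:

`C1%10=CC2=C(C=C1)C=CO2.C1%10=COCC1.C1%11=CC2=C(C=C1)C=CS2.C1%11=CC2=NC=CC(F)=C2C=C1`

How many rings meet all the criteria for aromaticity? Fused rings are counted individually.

The SMILES encodes a six-membered carbon ring with three alternating C=C double bonds, fused to a five-membered ring containing one oxygen and two C=C double bonds; a five-membered ring of four carbons and one oxygen, with one C=C double bond and two sp³ carbons; a six-membered carbon ring with three alternating C=C double bonds, fused to a five-membered ring containing one sulfur and two C=C double bonds; two fused six-membered rings, each with three alternating double bonds; one ring is all carbon and the other has one ring nitrogen.
The fused 6/5-membered bicyclic (with one oxygen) is a single π system with 9 sp² atoms and 10 π electrons from ring double bonds plus a heteroatom lone pair. 10 = 4(2)+2, so the system is aromatic and both rings count as aromatic (benzofuran).
The 5-membered ring with one oxygen has two sp³ carbons, so it is not fully conjugated — not aromatic (2,3-dihydrofuran).
The fused 6/5-membered bicyclic (with one sulfur) is a single π system with 9 sp² atoms and 10 π electrons from ring double bonds plus a heteroatom lone pair. 10 = 4(2)+2, so the system is aromatic and both rings count as aromatic (benzothiophene).
The fused 6/6-membered bicyclic (with one nitrogen) is a single π system with 10 sp² atoms and 10 π electrons from ring double bonds. 10 = 4(2)+2, so the system is aromatic and both rings count as aromatic (quinoline).
6 of the 7 rings are aromatic. Total: 6.

6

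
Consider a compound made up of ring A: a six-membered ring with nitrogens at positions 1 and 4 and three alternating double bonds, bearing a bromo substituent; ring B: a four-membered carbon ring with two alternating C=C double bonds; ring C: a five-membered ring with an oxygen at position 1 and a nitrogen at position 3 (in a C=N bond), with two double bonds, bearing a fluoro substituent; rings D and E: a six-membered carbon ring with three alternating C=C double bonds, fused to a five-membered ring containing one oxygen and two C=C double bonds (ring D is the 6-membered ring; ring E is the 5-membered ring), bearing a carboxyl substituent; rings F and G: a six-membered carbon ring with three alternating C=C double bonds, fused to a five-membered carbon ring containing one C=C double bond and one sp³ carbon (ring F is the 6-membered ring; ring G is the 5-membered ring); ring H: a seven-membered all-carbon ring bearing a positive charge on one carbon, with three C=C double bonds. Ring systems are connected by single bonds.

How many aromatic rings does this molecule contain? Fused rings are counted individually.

6

Ring A is planar and fully conjugated; 3 ring double bonds give 6 π electrons. Since 6 = 4n+2 (n=1), ring A is aromatic (pyrazine).
Ring B has only sp² ring atoms; a planar conformation would have a fully conjugated π system of 4 electrons. But 4 = 4(1), which is 4n not 4n+2, so ring B is not aromatic (cyclobutadiene) — cyclobutadiene is antiaromatic and distorts to a rectangle.
Ring C has a continuous p-orbital overlap around the ring; 2 ring double bonds (4 π electrons) plus a heteroatom lone pair (2) give 6 π electrons. That satisfies 4n+2 with n=1, so ring C is aromatic (oxazole).
Rings D and E form a fused bicyclic system (with one oxygen) with 9 sp² atoms and 10 π electrons from ring double bonds plus a heteroatom lone pair. 10 = 4(2)+2, so the system is aromatic and both rings count as aromatic (benzofuran).
Ring F has a continuous p-orbital overlap around the ring; 3 ring double bonds give 6 π electrons. 6 = 4(1)+2, so ring F is aromatic (benzene ring).
Ring G has one sp³ carbon, so it is not fully conjugated — not aromatic (cyclopentene ring).
Ring H is planar and fully conjugated; 3 ring double bonds (6 π electrons) plus the carbocation's empty p orbital (0, but keeps the ring conjugated) give 6 π electrons. 6 = 4(1)+2, so ring H is aromatic (tropylium cation).
Aromatic: A, C, D, E, F, H. Total: 6.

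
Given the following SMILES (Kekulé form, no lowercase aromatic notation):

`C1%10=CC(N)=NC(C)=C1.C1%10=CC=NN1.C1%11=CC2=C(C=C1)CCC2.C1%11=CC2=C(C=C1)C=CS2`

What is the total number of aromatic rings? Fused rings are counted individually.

The SMILES encodes a six-membered ring of five carbons and one nitrogen with three alternating double bonds; a five-membered ring with two adjacent nitrogens (one bearing H, one in a double bond) and two double bonds; a six-membered carbon ring with three alternating C=C double bonds, fused to a saturated five-membered carbon ring; a six-membered carbon ring with three alternating C=C double bonds, fused to a five-membered ring containing one sulfur and two C=C double bonds.
The 6-membered ring with one nitrogen is planar and fully conjugated; 3 ring double bonds give 6 π electrons. 6 = 4(1)+2, so it is aromatic (pyridine).
The 5-membered ring with two adjacent nitrogens (one N–H, one =N–) is fully conjugated (every ring atom contributes a p orbital); 2 ring double bonds (4 π electrons) plus a heteroatom lone pair (2) give 6 π electrons. Since 6 = 4n+2 (n=1), it is aromatic (pyrazole).
The 6-membered ring is planar and fully conjugated; 3 ring double bonds give 6 π electrons. That satisfies 4n+2 with n=1, so it is aromatic (benzene ring).
The 5-membered ring has three sp³ carbons, so it is not fully conjugated — not aromatic (cyclopentane ring).
The fused 6/5-membered bicyclic (with one sulfur) is a single π system with 9 sp² atoms and 10 π electrons from ring double bonds plus a heteroatom lone pair. 10 = 4(2)+2, so the system is aromatic and both rings count as aromatic (benzothiophene).
5 of the 6 rings are aromatic. Total: 5.

5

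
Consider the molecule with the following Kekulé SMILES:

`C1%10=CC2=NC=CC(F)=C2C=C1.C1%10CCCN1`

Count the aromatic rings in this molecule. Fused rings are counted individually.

2

The SMILES encodes two fused six-membered rings, each with three alternating double bonds; one ring is all carbon and the other has one ring nitrogen; a five-membered saturated ring of four carbons and one N–H nitrogen.
The fused 6/6-membered bicyclic (with one nitrogen) is a single π system with 10 sp² atoms and 10 π electrons from ring double bonds. 10 = 4(2)+2, so the system is aromatic and both rings count as aromatic (quinoline).
The 5-membered ring with one N–H has only sp³ atoms, so it is not fully conjugated — not aromatic (pyrrolidine).
2 of the 3 rings are aromatic. Total: 2.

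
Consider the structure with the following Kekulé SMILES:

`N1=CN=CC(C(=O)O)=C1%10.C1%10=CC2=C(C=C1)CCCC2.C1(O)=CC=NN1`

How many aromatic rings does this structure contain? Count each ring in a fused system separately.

The SMILES encodes a six-membered ring with nitrogens at positions 1 and 3 and three alternating double bonds; a six-membered carbon ring with three alternating C=C double bonds, fused to a saturated six-membered carbon ring; a five-membered ring with two adjacent nitrogens (one bearing H, one in a double bond) and two double bonds.
The 6-membered ring with two nitrogens (1,3) is fully conjugated (every ring atom contributes a p orbital); 3 ring double bonds give 6 π electrons. Since 6 = 4n+2 (n=1), it is aromatic (pyrimidine).
The 6-membered ring is planar and fully conjugated; 3 ring double bonds give 6 π electrons. 6 = 4(1)+2, so it is aromatic (benzene ring).
The second 6-membered ring has four sp³ carbons, so it is not fully conjugated — not aromatic (cyclohexane ring).
The 5-membered ring with two adjacent nitrogens (one N–H, one =N–) has a continuous p-orbital overlap around the ring; 2 ring double bonds (4 π electrons) plus a heteroatom lone pair (2) give 6 π electrons. Since 6 = 4n+2 (n=1), it is aromatic (pyrazole).
3 of the 4 rings are aromatic. Total: 3.

3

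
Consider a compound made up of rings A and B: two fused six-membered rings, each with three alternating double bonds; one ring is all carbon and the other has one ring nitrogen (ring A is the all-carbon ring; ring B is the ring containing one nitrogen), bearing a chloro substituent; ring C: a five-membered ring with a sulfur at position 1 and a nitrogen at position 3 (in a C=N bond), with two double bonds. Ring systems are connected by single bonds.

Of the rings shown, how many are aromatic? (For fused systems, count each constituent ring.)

Rings A and B form a fused bicyclic system (with one nitrogen) with 10 sp² atoms and 10 π electrons from ring double bonds. 10 = 4(2)+2, so the system is aromatic and both rings count as aromatic (quinoline).
Ring C has a continuous p-orbital overlap around the ring; 2 ring double bonds (4 π electrons) plus a heteroatom lone pair (2) give 6 π electrons. Since 6 = 4n+2 (n=1), ring C is aromatic (thiazole).
Aromatic: A, B, C. Total: 3.

3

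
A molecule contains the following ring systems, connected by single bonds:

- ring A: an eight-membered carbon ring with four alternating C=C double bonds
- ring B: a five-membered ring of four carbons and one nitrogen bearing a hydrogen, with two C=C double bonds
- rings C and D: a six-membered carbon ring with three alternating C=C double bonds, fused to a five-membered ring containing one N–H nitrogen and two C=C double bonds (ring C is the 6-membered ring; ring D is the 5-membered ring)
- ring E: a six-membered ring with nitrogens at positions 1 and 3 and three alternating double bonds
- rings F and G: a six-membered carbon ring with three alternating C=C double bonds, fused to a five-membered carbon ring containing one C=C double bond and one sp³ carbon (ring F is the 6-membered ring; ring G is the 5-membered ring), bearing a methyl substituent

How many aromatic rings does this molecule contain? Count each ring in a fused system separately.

5

Ring A has only sp² ring atoms; a planar conformation would have a fully conjugated π system of 8 electrons. But 8 = 4(2), which is 4n not 4n+2, so ring A is not aromatic (cyclooctatetraene) — cyclooctatetraene distorts into a non-planar tub to avoid antiaromaticity.
Ring B is fully conjugated (every ring atom contributes a p orbital); 2 ring double bonds (4 π electrons) plus a heteroatom lone pair (2) give 6 π electrons. 6 = 4(1)+2, so ring B is aromatic (pyrrole).
Rings C and D form a fused bicyclic system (with one N–H) with 9 sp² atoms and 10 π electrons from ring double bonds plus a heteroatom lone pair. 10 = 4(2)+2, so the system is aromatic and both rings count as aromatic (indole).
Ring E is fully conjugated (every ring atom contributes a p orbital); 3 ring double bonds give 6 π electrons. Since 6 = 4n+2 (n=1), ring E is aromatic (pyrimidine).
Ring F is fully conjugated (every ring atom contributes a p orbital); 3 ring double bonds give 6 π electrons. Since 6 = 4n+2 (n=1), ring F is aromatic (benzene ring).
Ring G has one sp³ carbon, so it is not fully conjugated — not aromatic (cyclopentene ring).
Aromatic: B, C, D, E, F. Total: 5.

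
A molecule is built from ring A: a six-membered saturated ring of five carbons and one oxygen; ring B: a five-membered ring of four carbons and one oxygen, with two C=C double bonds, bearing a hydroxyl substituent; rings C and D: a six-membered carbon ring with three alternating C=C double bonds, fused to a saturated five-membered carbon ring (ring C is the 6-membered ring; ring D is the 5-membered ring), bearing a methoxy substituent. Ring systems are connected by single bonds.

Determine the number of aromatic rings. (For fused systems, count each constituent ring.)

2

Ring A has only sp³ atoms, so it is not fully conjugated — not aromatic (tetrahydropyran).
Ring B has a continuous p-orbital overlap around the ring; 2 ring double bonds (4 π electrons) plus a heteroatom lone pair (2) give 6 π electrons. 6 = 4(1)+2, so ring B is aromatic (furan).
Ring C is fully conjugated (every ring atom contributes a p orbital); 3 ring double bonds give 6 π electrons. That satisfies 4n+2 with n=1, so ring C is aromatic (benzene ring).
Ring D has three sp³ carbons, so it is not fully conjugated — not aromatic (cyclopentane ring).
Aromatic: B, C. Total: 2.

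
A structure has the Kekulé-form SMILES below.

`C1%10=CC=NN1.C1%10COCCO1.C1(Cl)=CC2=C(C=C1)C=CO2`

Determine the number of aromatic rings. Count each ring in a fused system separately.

The SMILES encodes a five-membered ring with two adjacent nitrogens (one bearing H, one in a double bond) and two double bonds; a six-membered saturated ring with oxygens at positions 1 and 4; a six-membered carbon ring with three alternating C=C double bonds, fused to a five-membered ring containing one oxygen and two C=C double bonds.
The 5-membered ring with two adjacent nitrogens (one N–H, one =N–) is fully conjugated (every ring atom contributes a p orbital); 2 ring double bonds (4 π electrons) plus a heteroatom lone pair (2) give 6 π electrons. That satisfies 4n+2 with n=1, so it is aromatic (pyrazole).
The 6-membered ring with two oxygens (1,4) has only sp³ atoms, so it is not fully conjugated — not aromatic (1,4-dioxane).
The fused 6/5-membered bicyclic (with one oxygen) is a single π system with 9 sp² atoms and 10 π electrons from ring double bonds plus a heteroatom lone pair. 10 = 4(2)+2, so the system is aromatic and both rings count as aromatic (benzofuran).
3 of the 4 rings are aromatic. Total: 3.

3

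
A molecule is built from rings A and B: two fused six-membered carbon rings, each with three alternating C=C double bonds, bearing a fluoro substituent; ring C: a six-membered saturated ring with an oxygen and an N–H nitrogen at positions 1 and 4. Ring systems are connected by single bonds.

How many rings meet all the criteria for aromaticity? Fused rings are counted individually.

Rings A and B form a fused bicyclic system with 10 sp² atoms and 10 π electrons from ring double bonds. 10 = 4(2)+2, so the system is aromatic and both rings count as aromatic (naphthalene).
Ring C has only sp³ atoms, so it is not fully conjugated — not aromatic (morpholine).
Aromatic: A, B. Total: 2.

2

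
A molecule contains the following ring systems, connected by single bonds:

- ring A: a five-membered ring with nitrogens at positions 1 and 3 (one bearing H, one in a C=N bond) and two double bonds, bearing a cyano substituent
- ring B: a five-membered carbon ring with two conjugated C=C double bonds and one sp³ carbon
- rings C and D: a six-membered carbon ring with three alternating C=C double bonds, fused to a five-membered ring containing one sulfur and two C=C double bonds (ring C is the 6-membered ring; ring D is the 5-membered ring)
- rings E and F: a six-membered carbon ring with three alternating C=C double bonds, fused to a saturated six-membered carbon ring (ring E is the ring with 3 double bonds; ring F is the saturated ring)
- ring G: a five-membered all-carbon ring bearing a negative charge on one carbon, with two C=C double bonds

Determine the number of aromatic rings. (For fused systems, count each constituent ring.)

Ring A has a continuous p-orbital overlap around the ring; 2 ring double bonds (4 π electrons) plus a heteroatom lone pair (2) give 6 π electrons. That satisfies 4n+2 with n=1, so ring A is aromatic (imidazole).
Ring B has one sp³ carbon, so it is not fully conjugated — not aromatic (cyclopentadiene).
Rings C and D form a fused bicyclic system (with one sulfur) with 9 sp² atoms and 10 π electrons from ring double bonds plus a heteroatom lone pair. 10 = 4(2)+2, so the system is aromatic and both rings count as aromatic (benzothiophene).
Ring E is fully conjugated (every ring atom contributes a p orbital); 3 ring double bonds give 6 π electrons. That satisfies 4n+2 with n=1, so ring E is aromatic (benzene ring).
Ring F has four sp³ carbons, so it is not fully conjugated — not aromatic (cyclohexane ring).
Ring G is fully conjugated (every ring atom contributes a p orbital); 2 ring double bonds (4 π electrons) plus the carbanion lone pair (2) give 6 π electrons. That satisfies 4n+2 with n=1, so ring G is aromatic (cyclopentadienyl anion).
Aromatic: A, C, D, E, G. Total: 5.

5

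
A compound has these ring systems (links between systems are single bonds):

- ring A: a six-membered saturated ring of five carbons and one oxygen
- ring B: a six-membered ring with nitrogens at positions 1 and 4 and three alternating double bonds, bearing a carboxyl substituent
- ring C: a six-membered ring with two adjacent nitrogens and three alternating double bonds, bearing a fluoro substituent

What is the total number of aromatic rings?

2

Ring A has only sp³ atoms, so it is not fully conjugated — not aromatic (tetrahydropyran).
Ring B is planar and fully conjugated; 3 ring double bonds give 6 π electrons. 6 = 4(1)+2, so ring B is aromatic (pyrazine).
Ring C has a continuous p-orbital overlap around the ring; 3 ring double bonds give 6 π electrons. 6 = 4(1)+2, so ring C is aromatic (pyridazine).
Aromatic: B, C. Total: 2.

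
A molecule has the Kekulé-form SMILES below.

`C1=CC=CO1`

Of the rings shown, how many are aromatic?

The SMILES encodes a five-membered ring of four carbons and one oxygen, with two C=C double bonds.
The 5-membered ring with one oxygen has a continuous p-orbital overlap around the ring; 2 ring double bonds (4 π electrons) plus a heteroatom lone pair (2) give 6 π electrons. Since 6 = 4n+2 (n=1), it is aromatic (furan).

1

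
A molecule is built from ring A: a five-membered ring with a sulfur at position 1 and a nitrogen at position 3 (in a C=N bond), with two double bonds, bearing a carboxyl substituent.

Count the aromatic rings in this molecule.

1

Ring A is fully conjugated (every ring atom contributes a p orbital); 2 ring double bonds (4 π electrons) plus a heteroatom lone pair (2) give 6 π electrons. 6 = 4(1)+2, so ring A is aromatic (thiazole).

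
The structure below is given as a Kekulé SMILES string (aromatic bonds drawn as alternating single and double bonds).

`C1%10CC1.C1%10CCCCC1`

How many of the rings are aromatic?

0

The SMILES encodes a three-membered saturated carbon ring; a six-membered saturated carbon ring.
The 3-membered ring has only sp³ atoms, so it is not fully conjugated — not aromatic (cyclopropane).
The 6-membered ring has only sp³ atoms, so it is not fully conjugated — not aromatic (cyclohexane).
None of the rings are aromatic. Total: 0.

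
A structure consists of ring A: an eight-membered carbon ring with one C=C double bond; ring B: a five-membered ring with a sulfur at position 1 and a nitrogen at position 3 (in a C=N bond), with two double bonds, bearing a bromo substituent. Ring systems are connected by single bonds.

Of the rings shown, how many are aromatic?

Ring A has six sp³ carbons, so it is not fully conjugated — not aromatic (cyclooctene).
Ring B is fully conjugated (every ring atom contributes a p orbital); 2 ring double bonds (4 π electrons) plus a heteroatom lone pair (2) give 6 π electrons. That satisfies 4n+2 with n=1, so ring B is aromatic (thiazole).
Aromatic: B. Total: 1.

1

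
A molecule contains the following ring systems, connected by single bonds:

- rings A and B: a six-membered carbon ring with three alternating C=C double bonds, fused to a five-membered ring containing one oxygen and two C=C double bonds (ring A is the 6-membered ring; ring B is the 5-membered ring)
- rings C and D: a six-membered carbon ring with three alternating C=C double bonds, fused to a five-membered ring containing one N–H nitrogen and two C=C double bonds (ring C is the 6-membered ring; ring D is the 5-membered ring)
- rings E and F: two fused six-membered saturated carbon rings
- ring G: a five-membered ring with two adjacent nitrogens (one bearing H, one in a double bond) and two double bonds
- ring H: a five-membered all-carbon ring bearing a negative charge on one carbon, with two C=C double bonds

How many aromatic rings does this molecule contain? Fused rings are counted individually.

Rings A and B form a fused bicyclic system (with one oxygen) with 9 sp² atoms and 10 π electrons from ring double bonds plus a heteroatom lone pair. 10 = 4(2)+2, so the system is aromatic and both rings count as aromatic (benzofuran).
Rings C and D form a fused bicyclic system (with one N–H) with 9 sp² atoms and 10 π electrons from ring double bonds plus a heteroatom lone pair. 10 = 4(2)+2, so the system is aromatic and both rings count as aromatic (indole).
Ring E has only sp³ atoms, so it is not fully conjugated — not aromatic (cyclohexane ring).
Ring F has only sp³ atoms, so it is not fully conjugated — not aromatic (cyclohexane ring).
Ring G is fully conjugated (every ring atom contributes a p orbital); 2 ring double bonds (4 π electrons) plus a heteroatom lone pair (2) give 6 π electrons. 6 = 4(1)+2, so ring G is aromatic (pyrazole).
Ring H is fully conjugated (every ring atom contributes a p orbital); 2 ring double bonds (4 π electrons) plus the carbanion lone pair (2) give 6 π electrons. 6 = 4(1)+2, so ring H is aromatic (cyclopentadienyl anion).
Aromatic: A, B, C, D, G, H. Total: 6.

6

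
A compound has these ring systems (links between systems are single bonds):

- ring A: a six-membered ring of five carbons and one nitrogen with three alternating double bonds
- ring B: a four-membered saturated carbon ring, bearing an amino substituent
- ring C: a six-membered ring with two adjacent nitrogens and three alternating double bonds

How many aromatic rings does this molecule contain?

2

Ring A is fully conjugated (every ring atom contributes a p orbital); 3 ring double bonds give 6 π electrons. Since 6 = 4n+2 (n=1), ring A is aromatic (pyridine).
Ring B has only sp³ atoms, so it is not fully conjugated — not aromatic (cyclobutane).
Ring C is planar and fully conjugated; 3 ring double bonds give 6 π electrons. 6 = 4(1)+2, so ring C is aromatic (pyridazine).
Aromatic: A, C. Total: 2.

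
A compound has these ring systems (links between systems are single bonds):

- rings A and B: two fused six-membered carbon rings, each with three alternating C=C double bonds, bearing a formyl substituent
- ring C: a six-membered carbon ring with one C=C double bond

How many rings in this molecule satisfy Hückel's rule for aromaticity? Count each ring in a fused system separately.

Rings A and B form a fused bicyclic system with 10 sp² atoms and 10 π electrons from ring double bonds. 10 = 4(2)+2, so the system is aromatic and both rings count as aromatic (naphthalene).
Ring C has four sp³ carbons, so it is not fully conjugated — not aromatic (cyclohexene).
Aromatic: A, B. Total: 2.

2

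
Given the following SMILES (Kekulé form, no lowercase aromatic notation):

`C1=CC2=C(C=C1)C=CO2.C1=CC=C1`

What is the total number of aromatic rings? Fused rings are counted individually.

The SMILES encodes a six-membered carbon ring with three alternating C=C double bonds, fused to a five-membered ring containing one oxygen and two C=C double bonds; a four-membered carbon ring with two alternating C=C double bonds.
The fused 6/5-membered bicyclic (with one oxygen) is a single π system with 9 sp² atoms and 10 π electrons from ring double bonds plus a heteroatom lone pair. 10 = 4(2)+2, so the system is aromatic and both rings count as aromatic (benzofuran).
The 4-membered ring has only sp² ring atoms; a planar conformation would have a fully conjugated π system of 4 electrons. But 4 = 4(1), which is 4n not 4n+2, so it is not aromatic (cyclobutadiene) — cyclobutadiene is antiaromatic and distorts to a rectangle.
2 of the 3 rings are aromatic. Total: 2.

2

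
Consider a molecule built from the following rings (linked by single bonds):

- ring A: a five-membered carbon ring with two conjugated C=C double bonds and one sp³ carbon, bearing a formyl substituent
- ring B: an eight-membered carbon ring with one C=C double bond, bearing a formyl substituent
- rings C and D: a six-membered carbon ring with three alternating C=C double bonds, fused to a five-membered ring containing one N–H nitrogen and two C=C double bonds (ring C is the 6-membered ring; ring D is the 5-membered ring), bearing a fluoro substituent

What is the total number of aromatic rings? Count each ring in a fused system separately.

2

Ring A has one sp³ carbon, so it is not fully conjugated — not aromatic (cyclopentadiene).
Ring B has six sp³ carbons, so it is not fully conjugated — not aromatic (cyclooctene).
Rings C and D form a fused bicyclic system (with one N–H) with 9 sp² atoms and 10 π electrons from ring double bonds plus a heteroatom lone pair. 10 = 4(2)+2, so the system is aromatic and both rings count as aromatic (indole).
Aromatic: C, D. Total: 2.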